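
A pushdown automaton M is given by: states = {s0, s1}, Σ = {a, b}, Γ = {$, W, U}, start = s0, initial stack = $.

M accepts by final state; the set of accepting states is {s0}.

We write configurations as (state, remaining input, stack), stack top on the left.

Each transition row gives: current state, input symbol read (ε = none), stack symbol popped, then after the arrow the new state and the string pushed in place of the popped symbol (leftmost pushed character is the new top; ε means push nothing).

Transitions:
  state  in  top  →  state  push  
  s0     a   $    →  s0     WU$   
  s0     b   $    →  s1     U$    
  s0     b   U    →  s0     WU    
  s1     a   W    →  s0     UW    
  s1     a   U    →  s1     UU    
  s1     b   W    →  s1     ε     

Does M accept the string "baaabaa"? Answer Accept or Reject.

No computation consumes all input and reaches a final state.

Reject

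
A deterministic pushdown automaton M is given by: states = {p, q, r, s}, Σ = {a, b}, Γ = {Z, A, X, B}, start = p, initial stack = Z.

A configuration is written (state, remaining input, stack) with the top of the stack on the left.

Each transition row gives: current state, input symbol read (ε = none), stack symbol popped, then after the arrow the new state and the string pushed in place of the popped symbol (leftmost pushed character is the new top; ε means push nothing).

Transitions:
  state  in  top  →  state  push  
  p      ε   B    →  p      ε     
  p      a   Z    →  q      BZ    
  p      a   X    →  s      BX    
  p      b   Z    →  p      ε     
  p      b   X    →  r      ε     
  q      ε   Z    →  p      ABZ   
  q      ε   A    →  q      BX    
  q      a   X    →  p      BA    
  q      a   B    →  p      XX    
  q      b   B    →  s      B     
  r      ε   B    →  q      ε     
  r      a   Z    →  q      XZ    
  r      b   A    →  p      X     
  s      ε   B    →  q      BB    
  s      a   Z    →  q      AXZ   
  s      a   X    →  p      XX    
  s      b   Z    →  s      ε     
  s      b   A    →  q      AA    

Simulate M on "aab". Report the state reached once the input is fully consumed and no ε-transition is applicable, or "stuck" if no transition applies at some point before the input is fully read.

(p, aab, Z)
  read a, top Z: go to q, push BZ → (q, ab, BZ)
  read a, top B: go to p, push XX → (p, b, XXZ)
  read b, top X: go to r, push ε → (r, ε, XZ)
All input consumed; M is in state r.

r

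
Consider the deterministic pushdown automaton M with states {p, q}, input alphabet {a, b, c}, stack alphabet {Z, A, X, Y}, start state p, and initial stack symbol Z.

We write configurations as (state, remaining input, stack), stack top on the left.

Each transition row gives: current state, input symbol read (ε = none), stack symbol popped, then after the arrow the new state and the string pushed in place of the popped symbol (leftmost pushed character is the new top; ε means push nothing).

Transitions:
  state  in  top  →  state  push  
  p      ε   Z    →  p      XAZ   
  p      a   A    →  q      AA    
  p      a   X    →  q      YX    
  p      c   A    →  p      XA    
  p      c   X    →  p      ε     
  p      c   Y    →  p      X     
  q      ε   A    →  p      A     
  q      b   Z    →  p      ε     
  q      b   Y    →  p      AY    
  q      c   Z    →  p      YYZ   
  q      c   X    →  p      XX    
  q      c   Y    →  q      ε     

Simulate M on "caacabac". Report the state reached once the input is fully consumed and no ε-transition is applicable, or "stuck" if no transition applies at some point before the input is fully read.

(p, caacabac, Z)
  ε-move, top Z: go to p, push XAZ → (p, caacabac, XAZ)
  read c, top X: go to p, push ε → (p, aacabac, AZ)
  read a, top A: go to q, push AA → (q, acabac, AAZ)
  ε-move, top A: go to p, push A → (p, acabac, AAZ)
  read a, top A: go to q, push AA → (q, cabac, AAAZ)
  ε-move, top A: go to p, push A → (p, cabac, AAAZ)
  read c, top A: go to p, push XA → (p, abac, XAAAZ)
  read a, top X: go to q, push YX → (q, bac, YXAAAZ)
  read b, top Y: go to p, push AY → (p, ac, AYXAAAZ)
  read a, top A: go to q, push AA → (q, c, AAYXAAAZ)
  ε-move, top A: go to p, push A → (p, c, AAYXAAAZ)
  read c, top A: go to p, push XA → (p, ε, XAAYXAAAZ)
All input consumed; M is in state p.

p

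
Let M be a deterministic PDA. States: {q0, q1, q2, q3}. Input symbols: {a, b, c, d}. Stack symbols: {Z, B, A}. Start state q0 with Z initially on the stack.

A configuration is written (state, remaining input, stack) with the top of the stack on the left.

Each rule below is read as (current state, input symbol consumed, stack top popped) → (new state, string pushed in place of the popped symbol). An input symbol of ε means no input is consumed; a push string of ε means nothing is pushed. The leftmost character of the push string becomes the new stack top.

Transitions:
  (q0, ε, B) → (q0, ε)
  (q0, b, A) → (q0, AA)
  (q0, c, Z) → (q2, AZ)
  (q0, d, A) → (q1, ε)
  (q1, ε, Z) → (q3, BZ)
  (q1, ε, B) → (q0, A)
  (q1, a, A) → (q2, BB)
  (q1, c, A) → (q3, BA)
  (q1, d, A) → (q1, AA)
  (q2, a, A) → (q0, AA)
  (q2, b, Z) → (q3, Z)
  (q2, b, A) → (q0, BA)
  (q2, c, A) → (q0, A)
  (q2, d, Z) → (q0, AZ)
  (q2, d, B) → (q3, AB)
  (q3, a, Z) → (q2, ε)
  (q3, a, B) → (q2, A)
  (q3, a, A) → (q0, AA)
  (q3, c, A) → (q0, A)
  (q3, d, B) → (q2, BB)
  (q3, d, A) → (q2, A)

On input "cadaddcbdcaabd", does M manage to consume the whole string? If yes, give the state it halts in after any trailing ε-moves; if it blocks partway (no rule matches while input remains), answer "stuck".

(q0, cadaddcbdcaabd, Z)
  read c, top Z: go to q2, push AZ → (q2, adaddcbdcaabd, AZ)
  read a, top A: go to q0, push AA → (q0, daddcbdcaabd, AAZ)
  read d, top A: go to q1, push ε → (q1, addcbdcaabd, AZ)
  read a, top A: go to q2, push BB → (q2, ddcbdcaabd, BBZ)
  read d, top B: go to q3, push AB → (q3, dcbdcaabd, ABBZ)
  read d, top A: go to q2, push A → (q2, cbdcaabd, ABBZ)
  read c, top A: go to q0, push A → (q0, bdcaabd, ABBZ)
  read b, top A: go to q0, push AA → (q0, dcaabd, AABBZ)
  read d, top A: go to q1, push ε → (q1, caabd, ABBZ)
  read c, top A: go to q3, push BA → (q3, aabd, BABBZ)
  read a, top B: go to q2, push A → (q2, abd, AABBZ)
  read a, top A: go to q0, push AA → (q0, bd, AAABBZ)
  read b, top A: go to q0, push AA → (q0, d, AAAABBZ)
  read d, top A: go to q1, push ε → (q1, ε, AAABBZ)
All input consumed; M is in state q1.

q1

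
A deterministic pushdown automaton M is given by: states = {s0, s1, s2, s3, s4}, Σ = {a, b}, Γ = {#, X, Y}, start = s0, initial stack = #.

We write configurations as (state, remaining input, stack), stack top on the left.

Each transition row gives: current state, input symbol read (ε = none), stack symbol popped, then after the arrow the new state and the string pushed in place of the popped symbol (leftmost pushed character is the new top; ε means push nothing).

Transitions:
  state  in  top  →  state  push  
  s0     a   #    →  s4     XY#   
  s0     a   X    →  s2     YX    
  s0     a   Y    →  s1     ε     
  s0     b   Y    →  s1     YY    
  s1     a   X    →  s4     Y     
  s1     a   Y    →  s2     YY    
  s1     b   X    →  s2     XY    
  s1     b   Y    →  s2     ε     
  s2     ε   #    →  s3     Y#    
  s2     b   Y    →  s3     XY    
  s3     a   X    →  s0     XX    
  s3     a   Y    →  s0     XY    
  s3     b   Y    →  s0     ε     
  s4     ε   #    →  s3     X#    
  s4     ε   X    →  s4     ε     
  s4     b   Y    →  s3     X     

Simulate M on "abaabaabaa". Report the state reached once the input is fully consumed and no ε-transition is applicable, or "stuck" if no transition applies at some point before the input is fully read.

s2

(s0, abaabaabaa, #)
  read a, top #: go to s4, push XY# → (s4, baabaabaa, XY#)
  ε-move, top X: go to s4, push ε → (s4, baabaabaa, Y#)
  read b, top Y: go to s3, push X → (s3, aabaabaa, X#)
  read a, top X: go to s0, push XX → (s0, abaabaa, XX#)
  read a, top X: go to s2, push YX → (s2, baabaa, YXX#)
  read b, top Y: go to s3, push XY → (s3, aabaa, XYXX#)
  read a, top X: go to s0, push XX → (s0, abaa, XXYXX#)
  read a, top X: go to s2, push YX → (s2, baa, YXXYXX#)
  read b, top Y: go to s3, push XY → (s3, aa, XYXXYXX#)
  read a, top X: go to s0, push XX → (s0, a, XXYXXYXX#)
  read a, top X: go to s2, push YX → (s2, ε, YXXYXXYXX#)
All input consumed; M is in state s2.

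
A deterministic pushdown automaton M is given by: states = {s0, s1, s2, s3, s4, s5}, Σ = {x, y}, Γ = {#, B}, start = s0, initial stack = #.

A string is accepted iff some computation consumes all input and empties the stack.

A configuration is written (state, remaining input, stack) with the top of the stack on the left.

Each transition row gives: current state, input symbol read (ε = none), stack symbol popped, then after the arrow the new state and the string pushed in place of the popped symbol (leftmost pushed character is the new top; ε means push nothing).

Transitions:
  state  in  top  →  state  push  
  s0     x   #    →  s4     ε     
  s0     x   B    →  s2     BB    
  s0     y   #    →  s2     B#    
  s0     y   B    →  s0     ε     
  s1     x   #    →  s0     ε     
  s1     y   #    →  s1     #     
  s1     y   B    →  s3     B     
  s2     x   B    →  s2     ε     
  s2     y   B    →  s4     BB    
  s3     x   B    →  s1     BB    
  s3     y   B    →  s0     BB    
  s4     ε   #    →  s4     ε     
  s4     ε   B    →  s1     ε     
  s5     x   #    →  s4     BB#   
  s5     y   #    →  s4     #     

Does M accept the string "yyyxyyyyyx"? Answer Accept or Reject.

(s0, yyyxyyyyyx, #)
  read y, top #: go to s2, push B# → (s2, yyxyyyyyx, B#)
  read y, top B: go to s4, push BB → (s4, yxyyyyyx, BB#)
  ε-move, top B: go to s1, push ε → (s1, yxyyyyyx, B#)
  read y, top B: go to s3, push B → (s3, xyyyyyx, B#)
  read x, top B: go to s1, push BB → (s1, yyyyyx, BB#)
  read y, top B: go to s3, push B → (s3, yyyyx, BB#)
  read y, top B: go to s0, push BB → (s0, yyyx, BBB#)
  read y, top B: go to s0, push ε → (s0, yyx, BB#)
  read y, top B: go to s0, push ε → (s0, yx, B#)
  read y, top B: go to s0, push ε → (s0, x, #)
  read x, top #: go to s4, push ε → (s4, ε, ε)
All input consumed and the stack is empty.

Accept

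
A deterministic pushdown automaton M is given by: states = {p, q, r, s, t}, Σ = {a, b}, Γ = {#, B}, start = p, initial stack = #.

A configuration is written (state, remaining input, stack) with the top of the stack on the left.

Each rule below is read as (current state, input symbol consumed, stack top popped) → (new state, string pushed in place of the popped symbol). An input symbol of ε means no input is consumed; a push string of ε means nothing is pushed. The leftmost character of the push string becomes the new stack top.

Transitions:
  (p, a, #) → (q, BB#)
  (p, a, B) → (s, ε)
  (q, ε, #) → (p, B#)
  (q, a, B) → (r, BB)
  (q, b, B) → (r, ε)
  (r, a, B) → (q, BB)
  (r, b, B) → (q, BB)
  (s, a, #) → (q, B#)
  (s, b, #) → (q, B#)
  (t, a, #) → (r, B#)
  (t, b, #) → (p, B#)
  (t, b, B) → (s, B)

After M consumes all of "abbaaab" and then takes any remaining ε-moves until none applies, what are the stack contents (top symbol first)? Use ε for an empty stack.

(p, abbaaab, #) ⊢ (q, bbaaab, BB#) ⊢ (r, baaab, B#) ⊢ (q, aaab, BB#) ⊢ (r, aab, BBB#) ⊢ (q, ab, BBBB#) ⊢ (r, b, BBBBB#) ⊢ (q, ε, BBBBBB#)
All input consumed in state q with stack BBBBBB#.

BBBBBB#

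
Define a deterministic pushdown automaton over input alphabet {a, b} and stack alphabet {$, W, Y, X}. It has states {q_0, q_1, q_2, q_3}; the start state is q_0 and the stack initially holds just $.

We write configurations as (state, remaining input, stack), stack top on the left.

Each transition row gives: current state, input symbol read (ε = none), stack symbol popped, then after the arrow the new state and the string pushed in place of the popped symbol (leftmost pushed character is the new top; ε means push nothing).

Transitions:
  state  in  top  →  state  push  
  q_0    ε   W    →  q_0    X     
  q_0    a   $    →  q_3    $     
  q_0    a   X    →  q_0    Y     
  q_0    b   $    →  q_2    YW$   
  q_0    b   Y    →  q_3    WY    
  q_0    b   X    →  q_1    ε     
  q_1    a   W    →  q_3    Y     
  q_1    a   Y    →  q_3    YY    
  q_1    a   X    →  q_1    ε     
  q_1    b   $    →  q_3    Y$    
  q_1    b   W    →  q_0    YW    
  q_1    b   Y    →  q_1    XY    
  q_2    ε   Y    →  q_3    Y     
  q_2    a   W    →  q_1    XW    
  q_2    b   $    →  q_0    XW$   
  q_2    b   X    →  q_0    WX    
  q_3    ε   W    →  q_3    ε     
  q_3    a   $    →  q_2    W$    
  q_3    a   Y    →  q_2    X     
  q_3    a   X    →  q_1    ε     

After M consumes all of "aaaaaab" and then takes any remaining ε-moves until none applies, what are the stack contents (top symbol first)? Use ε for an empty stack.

(q_0, aaaaaab, $)
  read a, top $: go to q_3, push $ → (q_3, aaaaab, $)
  read a, top $: go to q_2, push W$ → (q_2, aaaab, W$)
  read a, top W: go to q_1, push XW → (q_1, aaab, XW$)
  read a, top X: go to q_1, push ε → (q_1, aab, W$)
  read a, top W: go to q_3, push Y → (q_3, ab, Y$)
  read a, top Y: go to q_2, push X → (q_2, b, X$)
  read b, top X: go to q_0, push WX → (q_0, ε, WX$)
  ε-move, top W: go to q_0, push X → (q_0, ε, XX$)
All input consumed in state q_0 with stack XX$.

XX$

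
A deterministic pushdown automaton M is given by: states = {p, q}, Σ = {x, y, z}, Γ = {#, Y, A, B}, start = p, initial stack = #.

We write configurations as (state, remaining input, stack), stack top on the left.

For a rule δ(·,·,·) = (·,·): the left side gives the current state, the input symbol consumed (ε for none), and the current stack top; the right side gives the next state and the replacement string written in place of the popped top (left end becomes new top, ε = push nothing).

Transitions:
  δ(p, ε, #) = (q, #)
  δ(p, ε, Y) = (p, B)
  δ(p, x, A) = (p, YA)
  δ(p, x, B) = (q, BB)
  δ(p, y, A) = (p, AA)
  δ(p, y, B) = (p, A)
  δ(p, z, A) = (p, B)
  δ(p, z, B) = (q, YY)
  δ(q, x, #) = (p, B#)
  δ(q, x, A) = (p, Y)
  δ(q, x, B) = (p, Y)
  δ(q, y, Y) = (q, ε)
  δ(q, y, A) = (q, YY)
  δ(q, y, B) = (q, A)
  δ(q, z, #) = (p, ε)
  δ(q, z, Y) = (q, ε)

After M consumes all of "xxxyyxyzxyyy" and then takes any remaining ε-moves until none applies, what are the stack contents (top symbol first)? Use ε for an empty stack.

(p, xxxyyxyzxyyy, #)
  ε-move, top #: go to q, push # → (q, xxxyyxyzxyyy, #)
  read x, top #: go to p, push B# → (p, xxyyxyzxyyy, B#)
  read x, top B: go to q, push BB → (q, xyyxyzxyyy, BB#)
  read x, top B: go to p, push Y → (p, yyxyzxyyy, YB#)
  ε-move, top Y: go to p, push B → (p, yyxyzxyyy, BB#)
  read y, top B: go to p, push A → (p, yxyzxyyy, AB#)
  read y, top A: go to p, push AA → (p, xyzxyyy, AAB#)
  read x, top A: go to p, push YA → (p, yzxyyy, YAAB#)
  ε-move, top Y: go to p, push B → (p, yzxyyy, BAAB#)
  read y, top B: go to p, push A → (p, zxyyy, AAAB#)
  read z, top A: go to p, push B → (p, xyyy, BAAB#)
  read x, top B: go to q, push BB → (q, yyy, BBAAB#)
  read y, top B: go to q, push A → (q, yy, ABAAB#)
  read y, top A: go to q, push YY → (q, y, YYBAAB#)
  read y, top Y: go to q, push ε → (q, ε, YBAAB#)
All input consumed in state q with stack YBAAB#.

YBAAB#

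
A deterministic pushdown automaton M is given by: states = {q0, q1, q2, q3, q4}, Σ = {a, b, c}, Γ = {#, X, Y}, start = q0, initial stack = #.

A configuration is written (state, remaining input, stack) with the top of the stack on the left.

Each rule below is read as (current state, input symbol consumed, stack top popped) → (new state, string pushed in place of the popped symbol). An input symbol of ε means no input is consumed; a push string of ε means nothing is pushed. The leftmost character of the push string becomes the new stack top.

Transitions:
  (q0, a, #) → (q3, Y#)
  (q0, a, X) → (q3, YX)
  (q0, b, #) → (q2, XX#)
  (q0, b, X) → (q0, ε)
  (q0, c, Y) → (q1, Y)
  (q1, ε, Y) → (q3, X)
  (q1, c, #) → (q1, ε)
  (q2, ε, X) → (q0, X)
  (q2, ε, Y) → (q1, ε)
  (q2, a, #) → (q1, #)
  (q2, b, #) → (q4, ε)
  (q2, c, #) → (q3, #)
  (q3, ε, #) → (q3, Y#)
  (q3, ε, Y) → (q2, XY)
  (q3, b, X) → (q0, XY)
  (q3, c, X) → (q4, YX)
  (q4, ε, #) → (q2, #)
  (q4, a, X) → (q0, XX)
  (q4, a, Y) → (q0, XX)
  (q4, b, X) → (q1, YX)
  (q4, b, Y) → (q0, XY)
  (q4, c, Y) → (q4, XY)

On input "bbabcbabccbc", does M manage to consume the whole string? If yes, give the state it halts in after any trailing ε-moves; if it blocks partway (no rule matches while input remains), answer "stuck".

(q0, bbabcbabccbc, #) ⊢ (q2, babcbabccbc, XX#) ⊢ (q0, babcbabccbc, XX#) ⊢ (q0, abcbabccbc, X#) ⊢ (q3, bcbabccbc, YX#) ⊢ (q2, bcbabccbc, XYX#) ⊢ (q0, bcbabccbc, XYX#) ⊢ (q0, cbabccbc, YX#) ⊢ (q1, babccbc, YX#) ⊢ (q3, babccbc, XX#) ⊢ (q0, abccbc, XYX#) ⊢ (q3, bccbc, YXYX#) ⊢ (q2, bccbc, XYXYX#) ⊢ (q0, bccbc, XYXYX#) ⊢ (q0, ccbc, YXYX#) ⊢ (q1, cbc, YXYX#) ⊢ (q3, cbc, XXYX#) ⊢ (q4, bc, YXXYX#) ⊢ (q0, c, XYXXYX#)
No transition for (q0, c, top X); M blocks with input c remaining.

stuck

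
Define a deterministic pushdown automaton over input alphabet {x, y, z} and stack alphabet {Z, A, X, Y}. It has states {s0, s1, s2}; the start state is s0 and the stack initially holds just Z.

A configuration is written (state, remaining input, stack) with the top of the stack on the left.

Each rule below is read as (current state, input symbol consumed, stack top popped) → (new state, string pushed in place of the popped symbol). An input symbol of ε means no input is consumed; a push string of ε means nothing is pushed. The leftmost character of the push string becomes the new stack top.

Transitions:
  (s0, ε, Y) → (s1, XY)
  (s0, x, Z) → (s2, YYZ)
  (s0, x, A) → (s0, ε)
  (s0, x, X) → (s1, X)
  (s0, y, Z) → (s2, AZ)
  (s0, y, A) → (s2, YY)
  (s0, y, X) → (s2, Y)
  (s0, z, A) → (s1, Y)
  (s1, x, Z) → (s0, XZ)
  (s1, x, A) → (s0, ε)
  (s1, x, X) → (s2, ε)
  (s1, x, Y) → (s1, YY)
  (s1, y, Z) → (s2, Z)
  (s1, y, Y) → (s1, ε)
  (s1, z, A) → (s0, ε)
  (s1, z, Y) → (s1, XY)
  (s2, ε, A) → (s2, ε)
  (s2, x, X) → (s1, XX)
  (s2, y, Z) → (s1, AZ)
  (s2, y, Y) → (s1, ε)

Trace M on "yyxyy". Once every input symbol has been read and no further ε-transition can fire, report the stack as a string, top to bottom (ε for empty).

(s0, yyxyy, Z)
  read y, top Z: go to s2, push AZ → (s2, yxyy, AZ)
  ε-move, top A: go to s2, push ε → (s2, yxyy, Z)
  read y, top Z: go to s1, push AZ → (s1, xyy, AZ)
  read x, top A: go to s0, push ε → (s0, yy, Z)
  read y, top Z: go to s2, push AZ → (s2, y, AZ)
  ε-move, top A: go to s2, push ε → (s2, y, Z)
  read y, top Z: go to s1, push AZ → (s1, ε, AZ)
All input consumed in state s1 with stack AZ.

AZ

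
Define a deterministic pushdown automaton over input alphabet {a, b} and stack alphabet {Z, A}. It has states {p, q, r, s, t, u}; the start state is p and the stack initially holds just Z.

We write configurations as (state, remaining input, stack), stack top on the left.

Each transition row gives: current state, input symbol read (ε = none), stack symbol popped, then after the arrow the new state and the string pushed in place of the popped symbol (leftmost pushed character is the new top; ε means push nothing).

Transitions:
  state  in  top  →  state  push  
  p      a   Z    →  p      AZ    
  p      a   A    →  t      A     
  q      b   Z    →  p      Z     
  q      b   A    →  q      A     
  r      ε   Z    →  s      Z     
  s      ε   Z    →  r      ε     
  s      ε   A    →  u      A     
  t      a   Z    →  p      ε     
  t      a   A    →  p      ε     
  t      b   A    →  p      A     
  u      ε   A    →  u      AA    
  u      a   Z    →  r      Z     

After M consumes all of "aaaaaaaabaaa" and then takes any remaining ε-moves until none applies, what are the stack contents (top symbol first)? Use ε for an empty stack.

AZ

(p, aaaaaaaabaaa, Z) ⊢ (p, aaaaaaabaaa, AZ) ⊢ (t, aaaaaabaaa, AZ) ⊢ (p, aaaaabaaa, Z) ⊢ (p, aaaabaaa, AZ) ⊢ (t, aaabaaa, AZ) ⊢ (p, aabaaa, Z) ⊢ (p, abaaa, AZ) ⊢ (t, baaa, AZ) ⊢ (p, aaa, AZ) ⊢ (t, aa, AZ) ⊢ (p, a, Z) ⊢ (p, ε, AZ)
All input consumed in state p with stack AZ.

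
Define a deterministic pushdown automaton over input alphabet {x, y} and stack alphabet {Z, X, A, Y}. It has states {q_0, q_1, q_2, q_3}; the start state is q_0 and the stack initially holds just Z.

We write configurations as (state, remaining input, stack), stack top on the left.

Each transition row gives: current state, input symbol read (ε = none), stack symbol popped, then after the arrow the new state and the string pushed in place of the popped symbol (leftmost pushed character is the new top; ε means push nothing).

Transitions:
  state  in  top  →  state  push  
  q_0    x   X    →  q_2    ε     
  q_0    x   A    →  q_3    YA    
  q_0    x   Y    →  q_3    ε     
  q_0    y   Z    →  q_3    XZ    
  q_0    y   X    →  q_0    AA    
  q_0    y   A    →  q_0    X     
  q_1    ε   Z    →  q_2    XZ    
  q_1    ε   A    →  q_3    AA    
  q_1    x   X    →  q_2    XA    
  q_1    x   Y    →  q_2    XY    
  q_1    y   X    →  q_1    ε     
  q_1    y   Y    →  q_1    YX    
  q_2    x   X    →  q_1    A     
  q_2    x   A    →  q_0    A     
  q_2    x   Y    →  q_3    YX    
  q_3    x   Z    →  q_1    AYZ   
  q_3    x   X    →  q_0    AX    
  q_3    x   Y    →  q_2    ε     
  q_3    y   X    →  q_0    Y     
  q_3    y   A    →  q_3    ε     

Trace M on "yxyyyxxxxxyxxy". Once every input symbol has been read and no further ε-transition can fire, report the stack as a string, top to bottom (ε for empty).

(q_0, yxyyyxxxxxyxxy, Z)
  read y, top Z: go to q_3, push XZ → (q_3, xyyyxxxxxyxxy, XZ)
  read x, top X: go to q_0, push AX → (q_0, yyyxxxxxyxxy, AXZ)
  read y, top A: go to q_0, push X → (q_0, yyxxxxxyxxy, XXZ)
  read y, top X: go to q_0, push AA → (q_0, yxxxxxyxxy, AAXZ)
  read y, top A: go to q_0, push X → (q_0, xxxxxyxxy, XAXZ)
  read x, top X: go to q_2, push ε → (q_2, xxxxyxxy, AXZ)
  read x, top A: go to q_0, push A → (q_0, xxxyxxy, AXZ)
  read x, top A: go to q_3, push YA → (q_3, xxyxxy, YAXZ)
  read x, top Y: go to q_2, push ε → (q_2, xyxxy, AXZ)
  read x, top A: go to q_0, push A → (q_0, yxxy, AXZ)
  read y, top A: go to q_0, push X → (q_0, xxy, XXZ)
  read x, top X: go to q_2, push ε → (q_2, xy, XZ)
  read x, top X: go to q_1, push A → (q_1, y, AZ)
  ε-move, top A: go to q_3, push AA → (q_3, y, AAZ)
  read y, top A: go to q_3, push ε → (q_3, ε, AZ)
All input consumed in state q_3 with stack AZ.

AZ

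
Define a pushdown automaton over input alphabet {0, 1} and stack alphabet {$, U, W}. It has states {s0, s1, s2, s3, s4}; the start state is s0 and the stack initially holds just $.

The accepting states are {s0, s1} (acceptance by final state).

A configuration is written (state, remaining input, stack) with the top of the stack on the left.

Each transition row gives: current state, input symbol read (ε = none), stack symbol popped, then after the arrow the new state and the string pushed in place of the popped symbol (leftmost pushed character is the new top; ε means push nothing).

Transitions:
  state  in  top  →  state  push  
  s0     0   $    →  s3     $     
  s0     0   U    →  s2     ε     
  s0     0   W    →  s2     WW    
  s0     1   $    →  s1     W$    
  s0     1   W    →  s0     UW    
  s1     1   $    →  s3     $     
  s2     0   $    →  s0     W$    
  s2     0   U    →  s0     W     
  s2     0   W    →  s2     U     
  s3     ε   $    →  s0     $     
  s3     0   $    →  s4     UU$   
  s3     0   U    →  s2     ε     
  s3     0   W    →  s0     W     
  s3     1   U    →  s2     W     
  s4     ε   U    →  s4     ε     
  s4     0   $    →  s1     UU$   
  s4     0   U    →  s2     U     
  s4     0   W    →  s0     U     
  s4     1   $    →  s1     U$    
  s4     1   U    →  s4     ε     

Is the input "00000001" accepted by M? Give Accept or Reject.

Accept

One accepting computation: (s0, 00000001, $) ⊢ (s3, 0000001, $) ⊢ (s4, 000001, UU$) ⊢ (s2, 00001, UU$) ⊢ (s0, 0001, WU$) ⊢ (s2, 001, WWU$) ⊢ (s2, 01, UWU$) ⊢ (s0, 1, WWU$) ⊢ (s0, ε, UWWU$)
All input consumed and state s0 ∈ F.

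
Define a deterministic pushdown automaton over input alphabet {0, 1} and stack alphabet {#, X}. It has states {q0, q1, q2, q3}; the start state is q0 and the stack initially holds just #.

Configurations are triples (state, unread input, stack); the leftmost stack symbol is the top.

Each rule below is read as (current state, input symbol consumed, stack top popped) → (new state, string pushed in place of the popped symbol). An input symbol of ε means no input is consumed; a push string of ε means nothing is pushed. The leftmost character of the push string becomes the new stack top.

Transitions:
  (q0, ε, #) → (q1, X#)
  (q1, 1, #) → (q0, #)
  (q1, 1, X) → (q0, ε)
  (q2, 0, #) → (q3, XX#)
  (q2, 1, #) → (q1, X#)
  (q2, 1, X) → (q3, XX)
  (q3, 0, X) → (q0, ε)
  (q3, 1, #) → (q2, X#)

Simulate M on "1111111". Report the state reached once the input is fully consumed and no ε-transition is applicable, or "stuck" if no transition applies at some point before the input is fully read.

(q0, 1111111, #)
  ε-move, top #: go to q1, push X# → (q1, 1111111, X#)
  read 1, top X: go to q0, push ε → (q0, 111111, #)
  ε-move, top #: go to q1, push X# → (q1, 111111, X#)
  read 1, top X: go to q0, push ε → (q0, 11111, #)
  ε-move, top #: go to q1, push X# → (q1, 11111, X#)
  read 1, top X: go to q0, push ε → (q0, 1111, #)
  ε-move, top #: go to q1, push X# → (q1, 1111, X#)
  read 1, top X: go to q0, push ε → (q0, 111, #)
  ε-move, top #: go to q1, push X# → (q1, 111, X#)
  read 1, top X: go to q0, push ε → (q0, 11, #)
  ε-move, top #: go to q1, push X# → (q1, 11, X#)
  read 1, top X: go to q0, push ε → (q0, 1, #)
  ε-move, top #: go to q1, push X# → (q1, 1, X#)
  read 1, top X: go to q0, push ε → (q0, ε, #)
  ε-move, top #: go to q1, push X# → (q1, ε, X#)
All input consumed; M is in state q1.

q1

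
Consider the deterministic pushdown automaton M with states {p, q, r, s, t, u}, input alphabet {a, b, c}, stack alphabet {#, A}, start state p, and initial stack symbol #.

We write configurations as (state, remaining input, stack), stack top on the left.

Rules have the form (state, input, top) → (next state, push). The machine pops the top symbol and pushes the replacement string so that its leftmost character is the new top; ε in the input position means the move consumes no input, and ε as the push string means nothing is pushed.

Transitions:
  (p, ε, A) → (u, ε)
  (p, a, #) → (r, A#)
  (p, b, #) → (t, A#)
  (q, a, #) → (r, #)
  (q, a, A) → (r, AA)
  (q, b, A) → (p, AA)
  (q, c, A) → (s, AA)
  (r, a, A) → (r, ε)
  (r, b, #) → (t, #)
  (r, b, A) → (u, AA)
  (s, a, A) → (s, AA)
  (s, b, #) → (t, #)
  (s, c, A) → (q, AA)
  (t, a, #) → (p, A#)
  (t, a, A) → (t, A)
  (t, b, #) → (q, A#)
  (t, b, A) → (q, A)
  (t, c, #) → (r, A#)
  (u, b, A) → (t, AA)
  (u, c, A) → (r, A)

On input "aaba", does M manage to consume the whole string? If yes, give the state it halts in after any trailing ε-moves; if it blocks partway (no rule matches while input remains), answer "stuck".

u

(p, aaba, #)
  read a, top #: go to r, push A# → (r, aba, A#)
  read a, top A: go to r, push ε → (r, ba, #)
  read b, top #: go to t, push # → (t, a, #)
  read a, top #: go to p, push A# → (p, ε, A#)
  ε-move, top A: go to u, push ε → (u, ε, #)
All input consumed; M is in state u.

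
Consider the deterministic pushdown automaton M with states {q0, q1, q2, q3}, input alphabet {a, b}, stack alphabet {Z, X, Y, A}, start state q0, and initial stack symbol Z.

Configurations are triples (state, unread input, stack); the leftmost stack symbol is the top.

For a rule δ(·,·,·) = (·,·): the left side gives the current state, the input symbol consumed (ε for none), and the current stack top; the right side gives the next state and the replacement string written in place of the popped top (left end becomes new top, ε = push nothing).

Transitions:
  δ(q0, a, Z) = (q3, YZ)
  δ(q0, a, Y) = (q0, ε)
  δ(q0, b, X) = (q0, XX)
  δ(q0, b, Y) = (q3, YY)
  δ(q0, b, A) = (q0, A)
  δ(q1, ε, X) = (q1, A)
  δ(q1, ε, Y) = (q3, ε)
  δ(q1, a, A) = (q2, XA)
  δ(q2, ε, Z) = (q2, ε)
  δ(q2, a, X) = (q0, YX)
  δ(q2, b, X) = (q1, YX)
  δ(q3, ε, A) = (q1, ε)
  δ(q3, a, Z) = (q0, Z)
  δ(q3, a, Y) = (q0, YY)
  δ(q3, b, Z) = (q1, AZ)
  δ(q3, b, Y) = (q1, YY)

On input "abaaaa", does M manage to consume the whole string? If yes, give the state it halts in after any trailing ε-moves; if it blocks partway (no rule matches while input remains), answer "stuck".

q3

(q0, abaaaa, Z) ⊢ (q3, baaaa, YZ) ⊢ (q1, aaaa, YYZ) ⊢ (q3, aaaa, YZ) ⊢ (q0, aaa, YYZ) ⊢ (q0, aa, YZ) ⊢ (q0, a, Z) ⊢ (q3, ε, YZ)
All input consumed; M is in state q3.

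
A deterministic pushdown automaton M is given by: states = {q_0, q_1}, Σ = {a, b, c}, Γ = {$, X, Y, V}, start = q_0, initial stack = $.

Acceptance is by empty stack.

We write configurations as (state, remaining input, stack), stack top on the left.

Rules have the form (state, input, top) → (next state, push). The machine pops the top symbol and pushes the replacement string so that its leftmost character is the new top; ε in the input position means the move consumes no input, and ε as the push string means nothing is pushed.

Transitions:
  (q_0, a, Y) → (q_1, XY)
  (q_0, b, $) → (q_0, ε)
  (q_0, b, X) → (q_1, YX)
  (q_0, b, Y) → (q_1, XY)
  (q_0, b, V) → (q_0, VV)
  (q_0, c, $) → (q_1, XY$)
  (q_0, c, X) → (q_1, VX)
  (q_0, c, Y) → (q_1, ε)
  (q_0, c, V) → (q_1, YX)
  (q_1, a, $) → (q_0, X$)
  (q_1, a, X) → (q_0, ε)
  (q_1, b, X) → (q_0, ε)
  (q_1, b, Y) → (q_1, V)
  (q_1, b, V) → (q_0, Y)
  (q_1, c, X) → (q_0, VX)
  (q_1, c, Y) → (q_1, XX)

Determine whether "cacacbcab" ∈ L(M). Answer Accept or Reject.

(q_0, cacacbcab, $)
  read c, top $: go to q_1, push XY$ → (q_1, acacbcab, XY$)
  read a, top X: go to q_0, push ε → (q_0, cacbcab, Y$)
  read c, top Y: go to q_1, push ε → (q_1, acbcab, $)
  read a, top $: go to q_0, push X$ → (q_0, cbcab, X$)
  read c, top X: go to q_1, push VX → (q_1, bcab, VX$)
  read b, top V: go to q_0, push Y → (q_0, cab, YX$)
  read c, top Y: go to q_1, push ε → (q_1, ab, X$)
  read a, top X: go to q_0, push ε → (q_0, b, $)
  read b, top $: go to q_0, push ε → (q_0, ε, ε)
All input consumed and the stack is empty.

Accept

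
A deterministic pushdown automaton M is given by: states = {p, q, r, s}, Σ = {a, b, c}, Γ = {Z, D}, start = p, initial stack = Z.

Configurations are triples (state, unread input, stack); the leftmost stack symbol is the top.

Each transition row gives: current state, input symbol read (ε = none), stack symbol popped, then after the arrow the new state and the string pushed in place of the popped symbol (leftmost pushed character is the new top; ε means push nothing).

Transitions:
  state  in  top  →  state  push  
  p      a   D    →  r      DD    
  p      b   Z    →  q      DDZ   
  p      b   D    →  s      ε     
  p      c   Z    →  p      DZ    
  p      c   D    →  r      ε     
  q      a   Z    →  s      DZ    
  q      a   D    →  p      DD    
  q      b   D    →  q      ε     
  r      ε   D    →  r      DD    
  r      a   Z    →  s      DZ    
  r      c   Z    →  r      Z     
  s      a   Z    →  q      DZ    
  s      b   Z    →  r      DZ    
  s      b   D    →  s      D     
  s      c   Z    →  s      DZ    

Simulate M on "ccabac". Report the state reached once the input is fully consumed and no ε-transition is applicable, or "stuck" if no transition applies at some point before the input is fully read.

stuck

(p, ccabac, Z) ⊢ (p, cabac, DZ) ⊢ (r, abac, Z) ⊢ (s, bac, DZ) ⊢ (s, ac, DZ)
No transition for (s, a, top D); M blocks with input ac remaining.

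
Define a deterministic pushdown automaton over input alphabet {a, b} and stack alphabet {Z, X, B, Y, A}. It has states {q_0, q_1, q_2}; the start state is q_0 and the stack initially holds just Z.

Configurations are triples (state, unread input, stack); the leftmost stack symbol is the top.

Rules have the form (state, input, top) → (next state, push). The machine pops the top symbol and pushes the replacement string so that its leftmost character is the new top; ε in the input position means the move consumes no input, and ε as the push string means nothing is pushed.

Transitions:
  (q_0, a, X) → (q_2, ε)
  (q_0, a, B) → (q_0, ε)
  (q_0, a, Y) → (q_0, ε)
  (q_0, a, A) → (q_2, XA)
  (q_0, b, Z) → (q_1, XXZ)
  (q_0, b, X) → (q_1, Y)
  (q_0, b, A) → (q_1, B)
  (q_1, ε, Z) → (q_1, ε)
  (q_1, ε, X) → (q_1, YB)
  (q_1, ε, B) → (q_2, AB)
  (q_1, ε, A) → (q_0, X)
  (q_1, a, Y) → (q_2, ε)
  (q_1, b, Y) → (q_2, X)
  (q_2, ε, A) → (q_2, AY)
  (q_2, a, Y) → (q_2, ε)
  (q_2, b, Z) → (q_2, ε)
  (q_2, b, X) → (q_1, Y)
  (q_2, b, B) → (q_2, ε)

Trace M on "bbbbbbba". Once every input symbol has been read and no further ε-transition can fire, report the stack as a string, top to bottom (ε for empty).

BXZ

(q_0, bbbbbbba, Z)
  read b, top Z: go to q_1, push XXZ → (q_1, bbbbbba, XXZ)
  ε-move, top X: go to q_1, push YB → (q_1, bbbbbba, YBXZ)
  read b, top Y: go to q_2, push X → (q_2, bbbbba, XBXZ)
  read b, top X: go to q_1, push Y → (q_1, bbbba, YBXZ)
  read b, top Y: go to q_2, push X → (q_2, bbba, XBXZ)
  read b, top X: go to q_1, push Y → (q_1, bba, YBXZ)
  read b, top Y: go to q_2, push X → (q_2, ba, XBXZ)
  read b, top X: go to q_1, push Y → (q_1, a, YBXZ)
  read a, top Y: go to q_2, push ε → (q_2, ε, BXZ)
All input consumed in state q_2 with stack BXZ.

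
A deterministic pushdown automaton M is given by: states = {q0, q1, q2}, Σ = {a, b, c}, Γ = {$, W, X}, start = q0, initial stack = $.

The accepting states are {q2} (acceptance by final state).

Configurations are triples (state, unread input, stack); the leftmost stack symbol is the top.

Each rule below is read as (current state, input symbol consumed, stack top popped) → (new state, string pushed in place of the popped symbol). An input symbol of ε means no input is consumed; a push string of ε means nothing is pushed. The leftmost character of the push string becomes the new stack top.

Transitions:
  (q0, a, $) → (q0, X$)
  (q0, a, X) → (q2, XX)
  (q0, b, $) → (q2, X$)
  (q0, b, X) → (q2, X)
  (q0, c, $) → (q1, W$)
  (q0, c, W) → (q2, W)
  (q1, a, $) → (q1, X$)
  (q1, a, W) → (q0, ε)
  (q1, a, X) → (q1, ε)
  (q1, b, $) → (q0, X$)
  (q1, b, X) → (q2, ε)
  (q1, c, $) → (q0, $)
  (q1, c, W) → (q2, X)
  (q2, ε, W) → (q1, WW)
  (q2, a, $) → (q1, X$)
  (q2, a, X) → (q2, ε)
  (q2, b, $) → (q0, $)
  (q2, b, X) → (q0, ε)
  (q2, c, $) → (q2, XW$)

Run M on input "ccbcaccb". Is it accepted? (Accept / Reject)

(q0, ccbcaccb, $)
  read c, top $: go to q1, push W$ → (q1, cbcaccb, W$)
  read c, top W: go to q2, push X → (q2, bcaccb, X$)
  read b, top X: go to q0, push ε → (q0, caccb, $)
  read c, top $: go to q1, push W$ → (q1, accb, W$)
  read a, top W: go to q0, push ε → (q0, ccb, $)
  read c, top $: go to q1, push W$ → (q1, cb, W$)
  read c, top W: go to q2, push X → (q2, b, X$)
  read b, top X: go to q0, push ε → (q0, ε, $)
All input consumed; state q0 ∉ F and no further ε-move applies.

Reject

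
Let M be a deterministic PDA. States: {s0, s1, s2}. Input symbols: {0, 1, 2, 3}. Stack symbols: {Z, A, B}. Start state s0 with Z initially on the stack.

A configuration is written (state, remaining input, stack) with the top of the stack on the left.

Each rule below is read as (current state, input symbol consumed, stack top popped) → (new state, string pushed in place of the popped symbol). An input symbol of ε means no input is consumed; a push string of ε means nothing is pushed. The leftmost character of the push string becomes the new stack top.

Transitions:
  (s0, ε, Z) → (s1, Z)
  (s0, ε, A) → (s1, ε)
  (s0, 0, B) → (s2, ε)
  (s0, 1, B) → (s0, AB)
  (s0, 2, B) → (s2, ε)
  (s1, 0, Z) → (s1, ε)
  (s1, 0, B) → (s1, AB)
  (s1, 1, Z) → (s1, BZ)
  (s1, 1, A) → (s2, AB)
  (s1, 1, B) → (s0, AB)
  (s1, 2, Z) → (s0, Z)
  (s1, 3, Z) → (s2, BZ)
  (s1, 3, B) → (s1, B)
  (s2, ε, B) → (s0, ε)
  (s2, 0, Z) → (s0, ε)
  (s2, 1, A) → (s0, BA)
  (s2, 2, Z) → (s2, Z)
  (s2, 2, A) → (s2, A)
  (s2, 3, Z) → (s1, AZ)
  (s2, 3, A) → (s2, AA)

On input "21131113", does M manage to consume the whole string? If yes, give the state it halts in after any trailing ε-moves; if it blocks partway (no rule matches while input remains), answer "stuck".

s1

(s0, 21131113, Z)
  ε-move, top Z: go to s1, push Z → (s1, 21131113, Z)
  read 2, top Z: go to s0, push Z → (s0, 1131113, Z)
  ε-move, top Z: go to s1, push Z → (s1, 1131113, Z)
  read 1, top Z: go to s1, push BZ → (s1, 131113, BZ)
  read 1, top B: go to s0, push AB → (s0, 31113, ABZ)
  ε-move, top A: go to s1, push ε → (s1, 31113, BZ)
  read 3, top B: go to s1, push B → (s1, 1113, BZ)
  read 1, top B: go to s0, push AB → (s0, 113, ABZ)
  ε-move, top A: go to s1, push ε → (s1, 113, BZ)
  read 1, top B: go to s0, push AB → (s0, 13, ABZ)
  ε-move, top A: go to s1, push ε → (s1, 13, BZ)
  read 1, top B: go to s0, push AB → (s0, 3, ABZ)
  ε-move, top A: go to s1, push ε → (s1, 3, BZ)
  read 3, top B: go to s1, push B → (s1, ε, BZ)
All input consumed; M is in state s1.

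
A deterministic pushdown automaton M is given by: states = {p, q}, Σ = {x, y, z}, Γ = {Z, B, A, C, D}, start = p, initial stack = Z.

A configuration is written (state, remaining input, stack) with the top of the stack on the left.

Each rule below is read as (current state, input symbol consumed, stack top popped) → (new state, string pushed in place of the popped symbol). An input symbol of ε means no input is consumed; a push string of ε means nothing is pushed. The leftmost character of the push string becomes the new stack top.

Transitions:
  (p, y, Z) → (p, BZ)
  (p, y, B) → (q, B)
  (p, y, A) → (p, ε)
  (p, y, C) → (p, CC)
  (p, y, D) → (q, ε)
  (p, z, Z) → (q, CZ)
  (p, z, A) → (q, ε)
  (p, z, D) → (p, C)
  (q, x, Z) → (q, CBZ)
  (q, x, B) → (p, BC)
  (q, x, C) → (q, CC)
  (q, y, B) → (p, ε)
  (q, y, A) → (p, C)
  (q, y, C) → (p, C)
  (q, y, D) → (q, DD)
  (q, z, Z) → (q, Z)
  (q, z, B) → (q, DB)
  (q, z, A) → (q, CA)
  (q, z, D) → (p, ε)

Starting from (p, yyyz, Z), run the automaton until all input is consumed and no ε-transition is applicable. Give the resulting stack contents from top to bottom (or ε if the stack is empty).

(p, yyyz, Z) ⊢ (p, yyz, BZ) ⊢ (q, yz, BZ) ⊢ (p, z, Z) ⊢ (q, ε, CZ)
All input consumed in state q with stack CZ.

CZ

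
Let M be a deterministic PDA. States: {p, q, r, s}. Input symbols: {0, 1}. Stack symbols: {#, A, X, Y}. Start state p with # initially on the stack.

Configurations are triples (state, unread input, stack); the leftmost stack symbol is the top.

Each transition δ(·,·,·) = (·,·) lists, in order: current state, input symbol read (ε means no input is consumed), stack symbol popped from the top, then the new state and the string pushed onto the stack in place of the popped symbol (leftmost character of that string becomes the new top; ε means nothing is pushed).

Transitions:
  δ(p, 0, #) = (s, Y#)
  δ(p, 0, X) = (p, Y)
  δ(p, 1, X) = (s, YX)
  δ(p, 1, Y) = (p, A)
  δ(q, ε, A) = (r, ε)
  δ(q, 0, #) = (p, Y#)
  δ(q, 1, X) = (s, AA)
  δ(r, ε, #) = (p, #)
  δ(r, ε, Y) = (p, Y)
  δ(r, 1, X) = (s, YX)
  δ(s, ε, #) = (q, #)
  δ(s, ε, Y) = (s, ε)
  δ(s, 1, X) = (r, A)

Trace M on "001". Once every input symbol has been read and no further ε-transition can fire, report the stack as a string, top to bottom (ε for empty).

(p, 001, #) ⊢ (s, 01, Y#) ⊢ (s, 01, #) ⊢ (q, 01, #) ⊢ (p, 1, Y#) ⊢ (p, ε, A#)
All input consumed in state p with stack A#.

A#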